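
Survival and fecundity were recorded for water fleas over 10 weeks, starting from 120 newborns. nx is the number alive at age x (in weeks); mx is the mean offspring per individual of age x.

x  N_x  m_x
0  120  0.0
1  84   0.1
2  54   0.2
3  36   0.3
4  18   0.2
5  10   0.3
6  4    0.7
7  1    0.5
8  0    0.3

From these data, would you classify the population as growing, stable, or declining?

declining

lx = nx/n0 = nx/120: 1, 0.7, 0.45, 0.3, 0.15, 0.08333…, 0.03333…, 0.00833…, 0
R0 = Σ lx·mx = 0 + 0.07 + 0.09 + 0.09 + 0.03 + 0.025… + 0.023333… + 0.004167… + 0 = 0.3325…
R0 < 1, so the population is declining.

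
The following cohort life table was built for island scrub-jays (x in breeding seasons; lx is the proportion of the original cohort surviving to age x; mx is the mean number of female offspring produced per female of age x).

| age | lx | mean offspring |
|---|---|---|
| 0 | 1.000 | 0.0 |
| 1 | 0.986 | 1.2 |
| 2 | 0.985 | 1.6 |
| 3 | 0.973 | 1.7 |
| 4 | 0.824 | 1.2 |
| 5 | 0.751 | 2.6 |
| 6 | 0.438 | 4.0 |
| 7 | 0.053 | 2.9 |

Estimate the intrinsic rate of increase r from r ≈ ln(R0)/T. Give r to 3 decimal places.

R0 = Σ lx·mx = 0 + 1.1832 + 1.576 + 1.6541 + 0.9888 + 1.9526 + 1.752 + 0.1537 = 9.2604
Σ x·lx·mx = 34.6036; T = 34.6036/9.2604 = 3.73673…
r ≈ ln(R0)/T = ln(9.2604)/3.73673… = 0.59564… → 0.596

0.596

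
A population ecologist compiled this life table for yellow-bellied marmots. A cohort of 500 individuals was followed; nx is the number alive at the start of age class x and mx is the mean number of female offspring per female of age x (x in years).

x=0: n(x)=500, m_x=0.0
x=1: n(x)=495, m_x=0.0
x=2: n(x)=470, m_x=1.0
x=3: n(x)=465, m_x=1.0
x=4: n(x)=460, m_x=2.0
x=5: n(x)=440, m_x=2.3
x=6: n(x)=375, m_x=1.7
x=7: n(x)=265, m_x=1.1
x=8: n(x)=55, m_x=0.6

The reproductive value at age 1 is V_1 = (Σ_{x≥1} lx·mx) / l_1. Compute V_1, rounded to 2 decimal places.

lx = nx/n0 = nx/500: 1, 0.99, 0.94, 0.93, 0.92, 0.88, 0.75, 0.53, 0.11
lx·mx for x ≥ 1: 0, 0.94, 0.93, 1.84, 2.024, 1.275, 0.583, 0.066 → sum = 7.658
V_1 = 7.658 / l_1 = 7.658 / 0.99 = 7.735354… → 7.74

7.74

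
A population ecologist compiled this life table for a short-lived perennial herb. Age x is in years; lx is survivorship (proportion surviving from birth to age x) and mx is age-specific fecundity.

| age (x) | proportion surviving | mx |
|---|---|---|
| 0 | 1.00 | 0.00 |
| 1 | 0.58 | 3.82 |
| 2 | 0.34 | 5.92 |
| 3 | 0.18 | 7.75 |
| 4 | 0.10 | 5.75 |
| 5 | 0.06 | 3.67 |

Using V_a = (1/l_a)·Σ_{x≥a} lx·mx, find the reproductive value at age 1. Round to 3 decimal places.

lx·mx for x ≥ 1: 2.2156, 2.0128, 1.395, 0.575, 0.2202 → sum = 6.4186
V_1 = 6.4186 / l_1 = 6.4186 / 0.58 = 11.066552… → 11.067

11.067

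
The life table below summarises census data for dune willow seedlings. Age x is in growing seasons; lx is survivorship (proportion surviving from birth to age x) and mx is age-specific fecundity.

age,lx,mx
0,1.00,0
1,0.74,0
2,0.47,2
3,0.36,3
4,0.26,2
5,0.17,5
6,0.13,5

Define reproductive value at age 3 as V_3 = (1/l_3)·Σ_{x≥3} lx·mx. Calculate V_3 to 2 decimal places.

lx·mx for x ≥ 3: 1.08, 0.52, 0.85, 0.65 → sum = 3.1
V_3 = 3.1 / l_3 = 3.1 / 0.36 = 8.611111… → 8.61

8.61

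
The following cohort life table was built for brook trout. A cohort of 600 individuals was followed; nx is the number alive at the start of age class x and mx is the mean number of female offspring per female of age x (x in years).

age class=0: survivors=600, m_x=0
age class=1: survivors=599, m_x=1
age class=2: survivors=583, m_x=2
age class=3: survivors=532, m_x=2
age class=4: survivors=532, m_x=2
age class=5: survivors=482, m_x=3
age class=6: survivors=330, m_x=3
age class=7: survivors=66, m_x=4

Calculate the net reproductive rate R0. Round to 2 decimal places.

10.99

lx = nx/n0 = nx/600: 1, 0.99833…, 0.97167…, 0.88667…, 0.88667…, 0.80333…, 0.55, 0.11
lx·mx by age: 0, 0.998333…, 1.943333…, 1.773333…, 1.773333…, 2.41…, 1.65, 0.44
R0 = Σ lx·mx = 10.988333… → 10.99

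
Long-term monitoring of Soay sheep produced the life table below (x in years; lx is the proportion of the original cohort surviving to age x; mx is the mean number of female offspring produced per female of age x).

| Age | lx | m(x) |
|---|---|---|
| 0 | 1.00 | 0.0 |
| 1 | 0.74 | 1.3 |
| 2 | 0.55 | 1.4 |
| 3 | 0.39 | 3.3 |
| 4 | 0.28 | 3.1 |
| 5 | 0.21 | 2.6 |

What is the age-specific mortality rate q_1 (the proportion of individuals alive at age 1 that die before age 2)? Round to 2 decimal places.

0.26

q_1 = (l_1 − l_2) / l_1 = (0.74 − 0.55) / 0.74
     = 0.19 / 0.74 = 0.256757… → 0.26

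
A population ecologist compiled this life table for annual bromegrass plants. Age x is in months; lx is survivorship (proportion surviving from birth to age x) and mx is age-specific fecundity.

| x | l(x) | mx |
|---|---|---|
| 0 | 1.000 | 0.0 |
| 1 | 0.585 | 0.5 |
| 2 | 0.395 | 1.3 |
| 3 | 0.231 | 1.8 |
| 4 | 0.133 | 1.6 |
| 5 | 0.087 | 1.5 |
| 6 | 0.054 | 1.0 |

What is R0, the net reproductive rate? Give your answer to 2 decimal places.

1.62

lx·mx by age: 0, 0.2925, 0.5135, 0.4158, 0.2128, 0.1305, 0.054
R0 = Σ lx·mx = 1.6191 → 1.62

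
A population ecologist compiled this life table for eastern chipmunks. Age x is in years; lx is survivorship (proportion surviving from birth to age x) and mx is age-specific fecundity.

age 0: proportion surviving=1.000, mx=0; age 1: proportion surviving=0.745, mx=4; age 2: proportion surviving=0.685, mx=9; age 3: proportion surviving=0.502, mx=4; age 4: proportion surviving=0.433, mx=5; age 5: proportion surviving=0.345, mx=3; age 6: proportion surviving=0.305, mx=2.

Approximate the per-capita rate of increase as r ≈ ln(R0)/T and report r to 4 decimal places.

1.0426

R0 = Σ lx·mx = 0 + 2.98 + 6.165 + 2.008 + 2.165 + 1.035 + 0.61 = 14.963
Σ x·lx·mx = 38.829; T = 38.829/14.963 = 2.595…
r ≈ ln(R0)/T = ln(14.963)/2.595… = 1.042613… → 1.0426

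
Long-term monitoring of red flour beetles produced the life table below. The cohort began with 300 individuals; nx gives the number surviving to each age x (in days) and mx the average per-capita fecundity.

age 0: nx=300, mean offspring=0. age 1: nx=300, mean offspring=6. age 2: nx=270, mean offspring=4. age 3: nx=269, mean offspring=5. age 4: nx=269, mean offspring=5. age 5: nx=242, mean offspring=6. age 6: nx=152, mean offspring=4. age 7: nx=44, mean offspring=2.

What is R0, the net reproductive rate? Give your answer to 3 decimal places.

lx = nx/n0 = nx/300: 1, 1, 0.9, 0.89667…, 0.89667…, 0.80667…, 0.50667…, 0.14667…
lx·mx by age: 0, 6, 3.6, 4.483333…, 4.483333…, 4.84…, 2.026667…, 0.293333…
R0 = Σ lx·mx = 25.726667… → 25.727

25.727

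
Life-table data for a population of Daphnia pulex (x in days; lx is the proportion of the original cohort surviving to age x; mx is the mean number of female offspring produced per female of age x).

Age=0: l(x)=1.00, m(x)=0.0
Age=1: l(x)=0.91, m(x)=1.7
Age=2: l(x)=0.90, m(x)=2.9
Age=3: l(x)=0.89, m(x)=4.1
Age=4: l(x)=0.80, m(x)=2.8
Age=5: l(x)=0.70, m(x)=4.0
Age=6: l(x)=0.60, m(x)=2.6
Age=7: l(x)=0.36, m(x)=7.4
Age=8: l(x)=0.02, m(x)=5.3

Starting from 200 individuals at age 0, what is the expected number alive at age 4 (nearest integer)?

160

Expected survivors = N0 · l_4 = 200 × 0.80 = 160 → 160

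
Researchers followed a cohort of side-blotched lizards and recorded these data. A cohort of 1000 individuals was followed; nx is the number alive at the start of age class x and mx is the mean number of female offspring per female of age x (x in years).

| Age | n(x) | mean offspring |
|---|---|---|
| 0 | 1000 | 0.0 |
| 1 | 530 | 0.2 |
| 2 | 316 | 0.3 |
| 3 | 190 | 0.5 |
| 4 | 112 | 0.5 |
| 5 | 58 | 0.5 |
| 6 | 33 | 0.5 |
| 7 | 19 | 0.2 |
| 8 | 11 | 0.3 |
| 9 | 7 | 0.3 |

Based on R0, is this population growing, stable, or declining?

declining

lx = nx/n0 = nx/1000: 1, 0.53, 0.316, 0.19, 0.112, 0.058, 0.033, 0.019, 0.011, 0.007
R0 = Σ lx·mx = 0 + 0.106 + 0.0948 + 0.095 + 0.056 + 0.029 + 0.0165 + 0.0038 + 0.0033 + 0.0021 = 0.4065
R0 < 1, so the population is declining.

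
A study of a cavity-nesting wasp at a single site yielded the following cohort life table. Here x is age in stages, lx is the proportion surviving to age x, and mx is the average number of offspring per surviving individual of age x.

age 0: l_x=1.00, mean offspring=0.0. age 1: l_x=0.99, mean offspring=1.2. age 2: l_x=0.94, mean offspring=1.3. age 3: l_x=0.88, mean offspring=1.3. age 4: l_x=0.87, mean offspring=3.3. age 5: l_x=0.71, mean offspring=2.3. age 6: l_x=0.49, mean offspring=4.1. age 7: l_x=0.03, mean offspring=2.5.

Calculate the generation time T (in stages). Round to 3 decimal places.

lx·mx: 0, 1.188, 1.222, 1.144, 2.871, 1.633, 2.009, 0.075 → R0 = 10.142
x·lx·mx: 0, 1.188, 2.444, 3.432, 11.484, 8.165, 12.054, 0.525 → Σ = 39.292
T = 39.292 / 10.142 = 3.874187… → 3.874

3.874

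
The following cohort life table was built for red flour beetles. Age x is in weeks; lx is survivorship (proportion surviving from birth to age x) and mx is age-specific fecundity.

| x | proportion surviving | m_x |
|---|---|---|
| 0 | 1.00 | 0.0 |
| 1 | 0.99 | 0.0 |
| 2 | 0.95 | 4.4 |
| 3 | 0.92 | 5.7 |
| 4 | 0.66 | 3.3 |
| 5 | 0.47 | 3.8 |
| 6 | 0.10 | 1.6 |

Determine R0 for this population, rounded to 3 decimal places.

13.548

lx·mx by age: 0, 0, 4.18, 5.244, 2.178, 1.786, 0.16
R0 = Σ lx·mx = 13.548 → 13.548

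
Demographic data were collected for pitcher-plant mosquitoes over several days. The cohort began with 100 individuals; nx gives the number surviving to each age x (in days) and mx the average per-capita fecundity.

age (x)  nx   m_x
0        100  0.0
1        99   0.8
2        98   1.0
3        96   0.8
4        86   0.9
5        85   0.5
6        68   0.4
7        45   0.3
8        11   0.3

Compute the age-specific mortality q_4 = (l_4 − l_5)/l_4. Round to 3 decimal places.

lx = nx/n0 = nx/100: 1, 0.99, 0.98, 0.96, 0.86, 0.85, 0.68, 0.45, 0.11
q_4 = (l_4 − l_5) / l_4 = (0.86 − 0.85) / 0.86
     = 0.01 / 0.86 = 0.011628… → 0.012

0.012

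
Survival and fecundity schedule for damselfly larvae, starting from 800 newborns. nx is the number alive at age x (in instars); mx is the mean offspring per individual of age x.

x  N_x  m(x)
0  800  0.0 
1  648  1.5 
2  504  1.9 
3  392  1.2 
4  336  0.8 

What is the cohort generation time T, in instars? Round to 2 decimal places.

lx = nx/n0 = nx/800: 1, 0.81, 0.63, 0.49, 0.42
lx·mx: 0, 1.215, 1.197, 0.588, 0.336 → R0 = 3.336
x·lx·mx: 0, 1.215, 2.394, 1.764, 1.344 → Σ = 6.717
T = 6.717 / 3.336 = 2.013489… → 2.01

2.01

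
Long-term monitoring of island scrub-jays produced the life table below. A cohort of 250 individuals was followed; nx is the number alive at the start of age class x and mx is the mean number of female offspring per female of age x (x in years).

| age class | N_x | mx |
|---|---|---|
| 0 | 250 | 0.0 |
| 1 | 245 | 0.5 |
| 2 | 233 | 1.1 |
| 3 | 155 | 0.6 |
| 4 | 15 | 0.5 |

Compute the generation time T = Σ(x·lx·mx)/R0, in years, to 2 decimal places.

1.97

lx = nx/n0 = nx/250: 1, 0.98, 0.932, 0.62, 0.06
lx·mx: 0, 0.49, 1.0252, 0.372, 0.03 → R0 = 1.9172
x·lx·mx: 0, 0.49, 2.0504, 1.116, 0.12 → Σ = 3.7764
T = 3.7764 / 1.9172 = 1.969748… → 1.97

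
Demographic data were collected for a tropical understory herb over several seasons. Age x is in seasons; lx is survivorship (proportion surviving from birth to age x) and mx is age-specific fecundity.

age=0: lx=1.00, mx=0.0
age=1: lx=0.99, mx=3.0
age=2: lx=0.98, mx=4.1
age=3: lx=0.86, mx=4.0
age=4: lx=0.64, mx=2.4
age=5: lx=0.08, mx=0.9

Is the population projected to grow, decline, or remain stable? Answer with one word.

R0 = Σ lx·mx = 0 + 2.97 + 4.018 + 3.44 + 1.536 + 0.072 = 12.036
R0 > 1, so the population is growing.

growing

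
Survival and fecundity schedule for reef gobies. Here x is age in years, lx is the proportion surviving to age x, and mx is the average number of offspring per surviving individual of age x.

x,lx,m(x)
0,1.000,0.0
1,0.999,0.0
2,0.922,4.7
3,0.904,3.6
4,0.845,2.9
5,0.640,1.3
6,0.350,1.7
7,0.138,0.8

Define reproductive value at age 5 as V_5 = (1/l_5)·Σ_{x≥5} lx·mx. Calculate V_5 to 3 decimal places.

2.402

lx·mx for x ≥ 5: 0.832, 0.595, 0.1104 → sum = 1.5374
V_5 = 1.5374 / l_5 = 1.5374 / 0.64 = 2.402188… → 2.402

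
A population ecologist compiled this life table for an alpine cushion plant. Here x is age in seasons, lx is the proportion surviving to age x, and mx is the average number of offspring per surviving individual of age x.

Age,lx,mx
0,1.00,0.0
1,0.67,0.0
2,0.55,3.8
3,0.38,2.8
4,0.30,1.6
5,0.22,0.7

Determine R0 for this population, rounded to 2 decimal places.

lx·mx by age: 0, 0, 2.09, 1.064, 0.48, 0.154
R0 = Σ lx·mx = 3.788 → 3.79

3.79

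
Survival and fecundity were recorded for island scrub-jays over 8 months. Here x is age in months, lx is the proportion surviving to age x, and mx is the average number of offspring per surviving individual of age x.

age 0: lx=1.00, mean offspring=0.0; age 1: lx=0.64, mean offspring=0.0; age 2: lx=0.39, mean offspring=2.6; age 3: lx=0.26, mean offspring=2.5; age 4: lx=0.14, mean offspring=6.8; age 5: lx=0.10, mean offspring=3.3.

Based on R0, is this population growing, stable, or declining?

R0 = Σ lx·mx = 0 + 0 + 1.014 + 0.65 + 0.952 + 0.33 = 2.946
R0 > 1, so the population is growing.

growing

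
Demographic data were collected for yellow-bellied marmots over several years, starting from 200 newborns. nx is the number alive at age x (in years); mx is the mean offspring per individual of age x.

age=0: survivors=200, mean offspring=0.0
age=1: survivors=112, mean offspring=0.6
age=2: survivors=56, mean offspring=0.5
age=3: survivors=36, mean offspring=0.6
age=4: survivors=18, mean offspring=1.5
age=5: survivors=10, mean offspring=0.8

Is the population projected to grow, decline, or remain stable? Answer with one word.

lx = nx/n0 = nx/200: 1, 0.56, 0.28, 0.18, 0.09, 0.05
R0 = Σ lx·mx = 0 + 0.336 + 0.14 + 0.108 + 0.135 + 0.04 = 0.759
R0 < 1, so the population is declining.

declining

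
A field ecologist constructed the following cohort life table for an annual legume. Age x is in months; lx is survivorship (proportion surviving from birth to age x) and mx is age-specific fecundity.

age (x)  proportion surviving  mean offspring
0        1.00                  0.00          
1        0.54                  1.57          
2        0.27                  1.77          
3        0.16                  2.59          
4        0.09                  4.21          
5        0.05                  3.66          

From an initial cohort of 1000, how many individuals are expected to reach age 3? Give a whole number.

160

Expected survivors = N0 · l_3 = 1000 × 0.16 = 160 → 160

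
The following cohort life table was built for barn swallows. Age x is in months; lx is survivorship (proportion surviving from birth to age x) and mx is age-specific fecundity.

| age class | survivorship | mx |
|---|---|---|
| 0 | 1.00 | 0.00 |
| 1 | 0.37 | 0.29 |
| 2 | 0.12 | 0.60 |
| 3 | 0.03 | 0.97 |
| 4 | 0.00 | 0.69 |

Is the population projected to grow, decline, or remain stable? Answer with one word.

declining

R0 = Σ lx·mx = 0 + 0.1073 + 0.072 + 0.0291 + 0 = 0.2084
R0 < 1, so the population is declining.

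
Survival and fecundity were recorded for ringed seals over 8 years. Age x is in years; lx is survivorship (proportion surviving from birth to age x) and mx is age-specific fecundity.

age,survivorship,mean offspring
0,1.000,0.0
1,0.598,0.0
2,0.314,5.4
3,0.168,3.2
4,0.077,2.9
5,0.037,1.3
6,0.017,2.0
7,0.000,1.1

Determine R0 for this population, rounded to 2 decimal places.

lx·mx by age: 0, 0, 1.6956, 0.5376, 0.2233, 0.0481, 0.034, 0
R0 = Σ lx·mx = 2.5386 → 2.54

2.54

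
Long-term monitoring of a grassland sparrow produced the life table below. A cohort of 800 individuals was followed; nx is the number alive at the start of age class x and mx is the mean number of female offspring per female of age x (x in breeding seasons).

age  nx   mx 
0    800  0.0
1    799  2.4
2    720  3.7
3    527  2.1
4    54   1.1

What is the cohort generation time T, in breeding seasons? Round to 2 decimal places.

lx = nx/n0 = nx/800: 1, 0.99875, 0.9, 0.65875, 0.0675
lx·mx: 0, 2.397, 3.33, 1.383375, 0.07425 → R0 = 7.184625
x·lx·mx: 0, 2.397, 6.66, 4.150125, 0.297 → Σ = 13.504125
T = 13.504125 / 7.184625 = 1.879587… → 1.88

1.88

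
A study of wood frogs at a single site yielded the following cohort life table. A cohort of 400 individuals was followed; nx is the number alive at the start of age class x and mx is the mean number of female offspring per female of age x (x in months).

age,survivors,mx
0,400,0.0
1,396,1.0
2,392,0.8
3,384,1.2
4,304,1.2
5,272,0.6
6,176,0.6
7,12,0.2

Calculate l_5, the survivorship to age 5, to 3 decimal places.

0.680

l_5 = n_5/n_0 = 272/400 = 0.68 → 0.680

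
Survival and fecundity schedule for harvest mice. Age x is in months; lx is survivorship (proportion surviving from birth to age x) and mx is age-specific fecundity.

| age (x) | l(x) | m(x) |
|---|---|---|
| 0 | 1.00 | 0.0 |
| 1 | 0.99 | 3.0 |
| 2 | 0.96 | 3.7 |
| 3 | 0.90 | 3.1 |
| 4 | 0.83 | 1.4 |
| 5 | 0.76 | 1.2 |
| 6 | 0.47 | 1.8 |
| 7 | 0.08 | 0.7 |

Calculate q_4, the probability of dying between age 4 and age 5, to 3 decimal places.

0.084

q_4 = (l_4 − l_5) / l_4 = (0.83 − 0.76) / 0.83
     = 0.07 / 0.83 = 0.084337… → 0.084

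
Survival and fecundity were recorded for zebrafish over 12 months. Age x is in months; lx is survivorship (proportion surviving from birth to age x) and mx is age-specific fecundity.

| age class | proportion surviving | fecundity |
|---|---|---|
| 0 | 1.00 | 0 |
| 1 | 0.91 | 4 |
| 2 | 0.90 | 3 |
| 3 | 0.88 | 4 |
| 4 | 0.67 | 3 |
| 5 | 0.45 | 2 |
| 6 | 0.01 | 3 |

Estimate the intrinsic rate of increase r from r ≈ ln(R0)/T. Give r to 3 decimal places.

R0 = Σ lx·mx = 0 + 3.64 + 2.7 + 3.52 + 2.01 + 0.9 + 0.03 = 12.8
Σ x·lx·mx = 32.32; T = 32.32/12.8 = 2.525
r ≈ ln(R0)/T = ln(12.8)/2.525 = 1.00968… → 1.010

1.010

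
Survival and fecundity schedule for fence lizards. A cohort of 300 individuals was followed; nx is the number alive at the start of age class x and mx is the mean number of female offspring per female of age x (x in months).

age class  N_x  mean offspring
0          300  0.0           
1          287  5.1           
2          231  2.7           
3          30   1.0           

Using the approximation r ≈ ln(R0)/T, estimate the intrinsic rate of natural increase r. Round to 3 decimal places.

1.477

lx = nx/n0 = nx/300: 1, 0.95667…, 0.77, 0.1
R0 = Σ lx·mx = 0 + 4.879… + 2.079 + 0.1 = 7.058…
Σ x·lx·mx = 9.337…; T = 9.337…/7.058… = 1.3229…
r ≈ ln(R0)/T = ln(7.058…)/1.3229… = 1.47718… → 1.477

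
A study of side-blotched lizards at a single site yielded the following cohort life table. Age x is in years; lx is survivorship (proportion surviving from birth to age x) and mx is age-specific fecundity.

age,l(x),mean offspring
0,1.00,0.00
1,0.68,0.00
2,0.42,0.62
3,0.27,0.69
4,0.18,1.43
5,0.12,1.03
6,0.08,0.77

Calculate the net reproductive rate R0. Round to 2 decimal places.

0.89

lx·mx by age: 0, 0, 0.2604, 0.1863, 0.2574, 0.1236, 0.0616
R0 = Σ lx·mx = 0.8893 → 0.89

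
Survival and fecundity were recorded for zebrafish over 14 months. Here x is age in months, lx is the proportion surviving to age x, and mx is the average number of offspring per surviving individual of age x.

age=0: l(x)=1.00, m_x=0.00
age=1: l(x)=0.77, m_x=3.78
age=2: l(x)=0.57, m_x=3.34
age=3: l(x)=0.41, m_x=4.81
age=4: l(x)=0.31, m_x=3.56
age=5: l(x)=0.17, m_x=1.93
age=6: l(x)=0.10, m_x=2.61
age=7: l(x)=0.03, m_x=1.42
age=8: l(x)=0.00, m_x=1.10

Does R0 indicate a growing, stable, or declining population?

growing

R0 = Σ lx·mx = 0 + 2.9106 + 1.9038 + 1.9721 + 1.1036 + 0.3281 + 0.261 + 0.0426 + 0 = 8.5218
R0 > 1, so the population is growing.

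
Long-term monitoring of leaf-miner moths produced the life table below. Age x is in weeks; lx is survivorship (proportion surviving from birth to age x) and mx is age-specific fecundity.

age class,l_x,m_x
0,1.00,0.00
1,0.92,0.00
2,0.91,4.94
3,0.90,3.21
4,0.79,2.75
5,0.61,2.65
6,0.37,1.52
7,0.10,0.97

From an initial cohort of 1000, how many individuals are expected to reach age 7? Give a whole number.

Expected survivors = N0 · l_7 = 1000 × 0.10 = 100 → 100

100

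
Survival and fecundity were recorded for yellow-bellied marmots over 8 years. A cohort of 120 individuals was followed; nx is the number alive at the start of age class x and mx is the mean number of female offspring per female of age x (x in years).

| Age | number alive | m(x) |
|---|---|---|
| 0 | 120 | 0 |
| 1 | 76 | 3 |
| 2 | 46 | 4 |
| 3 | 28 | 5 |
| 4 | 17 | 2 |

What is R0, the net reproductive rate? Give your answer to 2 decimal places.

lx = nx/n0 = nx/120: 1, 0.63333…, 0.38333…, 0.23333…, 0.14167…
lx·mx by age: 0, 1.9…, 1.533333…, 1.166667…, 0.283333…
R0 = Σ lx·mx = 4.883333… → 4.88

4.88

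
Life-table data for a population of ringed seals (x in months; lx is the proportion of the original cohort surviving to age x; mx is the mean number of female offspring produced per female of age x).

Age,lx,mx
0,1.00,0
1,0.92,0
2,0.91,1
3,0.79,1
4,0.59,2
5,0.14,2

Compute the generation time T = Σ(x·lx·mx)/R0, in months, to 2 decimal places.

3.26

lx·mx: 0, 0, 0.91, 0.79, 1.18, 0.28 → R0 = 3.16
x·lx·mx: 0, 0, 1.82, 2.37, 4.72, 1.4 → Σ = 10.31
T = 10.31 / 3.16 = 3.262658… → 3.26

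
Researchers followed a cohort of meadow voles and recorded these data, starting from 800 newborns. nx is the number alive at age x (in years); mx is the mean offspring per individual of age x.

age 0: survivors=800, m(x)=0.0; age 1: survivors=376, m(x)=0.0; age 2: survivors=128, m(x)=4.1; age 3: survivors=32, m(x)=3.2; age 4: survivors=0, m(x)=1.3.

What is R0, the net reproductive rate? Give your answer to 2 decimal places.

lx = nx/n0 = nx/800: 1, 0.47, 0.16, 0.04, 0
lx·mx by age: 0, 0, 0.656, 0.128, 0
R0 = Σ lx·mx = 0.784 → 0.78

0.78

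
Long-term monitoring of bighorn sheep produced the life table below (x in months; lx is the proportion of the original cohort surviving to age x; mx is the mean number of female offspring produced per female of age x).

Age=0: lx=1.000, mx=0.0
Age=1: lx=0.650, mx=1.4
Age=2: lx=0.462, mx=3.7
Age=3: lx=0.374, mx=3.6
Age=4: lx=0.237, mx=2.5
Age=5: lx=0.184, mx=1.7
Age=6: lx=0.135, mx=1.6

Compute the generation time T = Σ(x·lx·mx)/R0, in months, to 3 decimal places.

2.673

lx·mx: 0, 0.91, 1.7094, 1.3464, 0.5925, 0.3128, 0.216 → R0 = 5.0871
x·lx·mx: 0, 0.91, 3.4188, 4.0392, 2.37, 1.564, 1.296 → Σ = 13.598
T = 13.598 / 5.0871 = 2.673036… → 2.673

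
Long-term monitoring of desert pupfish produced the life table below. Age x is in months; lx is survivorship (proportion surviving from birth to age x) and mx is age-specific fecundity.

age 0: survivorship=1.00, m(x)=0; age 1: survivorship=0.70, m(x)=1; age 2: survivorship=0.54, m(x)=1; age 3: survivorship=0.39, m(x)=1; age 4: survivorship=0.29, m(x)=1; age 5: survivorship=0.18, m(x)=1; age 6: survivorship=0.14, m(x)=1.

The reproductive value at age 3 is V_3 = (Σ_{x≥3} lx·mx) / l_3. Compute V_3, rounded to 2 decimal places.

2.56

lx·mx for x ≥ 3: 0.39, 0.29, 0.18, 0.14 → sum = 1
V_3 = 1 / l_3 = 1 / 0.39 = 2.564103… → 2.56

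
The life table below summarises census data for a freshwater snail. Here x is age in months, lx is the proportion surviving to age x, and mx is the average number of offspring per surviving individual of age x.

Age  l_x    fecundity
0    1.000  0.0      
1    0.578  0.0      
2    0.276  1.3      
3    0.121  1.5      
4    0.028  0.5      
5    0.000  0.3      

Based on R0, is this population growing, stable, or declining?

declining

R0 = Σ lx·mx = 0 + 0 + 0.3588 + 0.1815 + 0.014 + 0 = 0.5543
R0 < 1, so the population is declining.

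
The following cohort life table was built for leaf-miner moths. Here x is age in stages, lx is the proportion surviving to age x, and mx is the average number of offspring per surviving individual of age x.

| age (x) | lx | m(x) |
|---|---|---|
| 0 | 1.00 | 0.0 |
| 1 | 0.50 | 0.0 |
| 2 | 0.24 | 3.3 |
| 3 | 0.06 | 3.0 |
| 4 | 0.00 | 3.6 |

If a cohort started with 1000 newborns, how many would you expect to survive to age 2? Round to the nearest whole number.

240

Expected survivors = N0 · l_2 = 1000 × 0.24 = 240 → 240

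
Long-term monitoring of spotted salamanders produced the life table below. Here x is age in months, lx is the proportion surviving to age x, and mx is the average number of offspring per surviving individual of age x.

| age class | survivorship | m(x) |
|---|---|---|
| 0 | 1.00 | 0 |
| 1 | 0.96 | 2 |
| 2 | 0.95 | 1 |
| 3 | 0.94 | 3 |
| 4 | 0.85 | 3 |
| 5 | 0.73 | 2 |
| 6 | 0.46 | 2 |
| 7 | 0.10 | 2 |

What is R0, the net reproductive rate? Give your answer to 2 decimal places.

lx·mx by age: 0, 1.92, 0.95, 2.82, 2.55, 1.46, 0.92, 0.2
R0 = Σ lx·mx = 10.82 → 10.82

10.82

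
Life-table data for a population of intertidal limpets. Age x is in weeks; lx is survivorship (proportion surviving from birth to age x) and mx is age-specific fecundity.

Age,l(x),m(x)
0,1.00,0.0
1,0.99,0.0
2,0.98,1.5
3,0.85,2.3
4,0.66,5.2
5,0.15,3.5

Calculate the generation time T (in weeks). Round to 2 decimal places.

lx·mx: 0, 0, 1.47, 1.955, 3.432, 0.525 → R0 = 7.382
x·lx·mx: 0, 0, 2.94, 5.865, 13.728, 2.625 → Σ = 25.158
T = 25.158 / 7.382 = 3.40802… → 3.41

3.41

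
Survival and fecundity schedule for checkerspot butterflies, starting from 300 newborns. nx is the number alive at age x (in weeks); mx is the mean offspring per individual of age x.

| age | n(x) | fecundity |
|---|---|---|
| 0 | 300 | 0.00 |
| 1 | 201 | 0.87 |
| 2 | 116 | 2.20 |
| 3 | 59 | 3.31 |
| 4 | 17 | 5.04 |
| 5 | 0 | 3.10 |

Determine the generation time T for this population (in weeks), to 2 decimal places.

2.27

lx = nx/n0 = nx/300: 1, 0.67, 0.38667…, 0.19667…, 0.05667…, 0
lx·mx: 0, 0.5829, 0.850667…, 0.650967…, 0.2856…, 0 → R0 = 2.370133…
x·lx·mx: 0, 0.5829, 1.701333…, 1.9529…, 1.1424…, 0 → Σ = 5.379533…
T = 5.379533… / 2.370133… = 2.269718… → 2.27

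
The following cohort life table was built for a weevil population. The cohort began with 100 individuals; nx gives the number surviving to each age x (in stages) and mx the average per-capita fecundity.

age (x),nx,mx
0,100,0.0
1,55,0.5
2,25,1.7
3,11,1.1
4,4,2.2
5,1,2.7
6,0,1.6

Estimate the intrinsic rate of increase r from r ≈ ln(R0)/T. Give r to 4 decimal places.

lx = nx/n0 = nx/100: 1, 0.55, 0.25, 0.11, 0.04, 0.01, 0
R0 = Σ lx·mx = 0 + 0.275 + 0.425 + 0.121 + 0.088 + 0.027 + 0 = 0.936
Σ x·lx·mx = 1.975; T = 1.975/0.936 = 2.11004…
r ≈ ln(R0)/T = ln(0.936)/2.11004… = -0.031345… → -0.0313

-0.0313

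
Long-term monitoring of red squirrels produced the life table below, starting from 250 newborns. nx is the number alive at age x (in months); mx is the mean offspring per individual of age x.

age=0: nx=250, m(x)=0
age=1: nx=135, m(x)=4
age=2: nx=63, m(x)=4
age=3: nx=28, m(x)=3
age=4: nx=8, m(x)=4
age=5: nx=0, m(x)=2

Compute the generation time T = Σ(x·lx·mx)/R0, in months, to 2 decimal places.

lx = nx/n0 = nx/250: 1, 0.54, 0.252, 0.112, 0.032, 0
lx·mx: 0, 2.16, 1.008, 0.336, 0.128, 0 → R0 = 3.632
x·lx·mx: 0, 2.16, 2.016, 1.008, 0.512, 0 → Σ = 5.696
T = 5.696 / 3.632 = 1.568282… → 1.57

1.57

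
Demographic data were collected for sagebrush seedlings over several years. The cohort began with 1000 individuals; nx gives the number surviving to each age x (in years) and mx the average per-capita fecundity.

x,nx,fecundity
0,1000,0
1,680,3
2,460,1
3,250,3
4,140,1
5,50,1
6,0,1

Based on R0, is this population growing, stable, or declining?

lx = nx/n0 = nx/1000: 1, 0.68, 0.46, 0.25, 0.14, 0.05, 0
R0 = Σ lx·mx = 0 + 2.04 + 0.46 + 0.75 + 0.14 + 0.05 + 0 = 3.44
R0 > 1, so the population is growing.

growing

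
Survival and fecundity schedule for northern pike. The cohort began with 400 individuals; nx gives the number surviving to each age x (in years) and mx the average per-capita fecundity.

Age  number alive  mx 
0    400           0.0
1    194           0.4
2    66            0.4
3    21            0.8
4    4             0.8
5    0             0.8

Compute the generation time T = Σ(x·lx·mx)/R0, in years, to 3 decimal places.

1.561

lx = nx/n0 = nx/400: 1, 0.485, 0.165, 0.0525, 0.01, 0
lx·mx: 0, 0.194, 0.066, 0.042, 0.008, 0 → R0 = 0.31
x·lx·mx: 0, 0.194, 0.132, 0.126, 0.032, 0 → Σ = 0.484
T = 0.484 / 0.31 = 1.56129… → 1.561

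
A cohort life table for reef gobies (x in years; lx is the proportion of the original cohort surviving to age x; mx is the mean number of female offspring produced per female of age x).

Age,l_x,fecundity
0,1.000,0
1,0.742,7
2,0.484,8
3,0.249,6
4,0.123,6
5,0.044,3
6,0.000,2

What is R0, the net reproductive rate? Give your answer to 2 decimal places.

lx·mx by age: 0, 5.194, 3.872, 1.494, 0.738, 0.132, 0
R0 = Σ lx·mx = 11.43 → 11.43

11.43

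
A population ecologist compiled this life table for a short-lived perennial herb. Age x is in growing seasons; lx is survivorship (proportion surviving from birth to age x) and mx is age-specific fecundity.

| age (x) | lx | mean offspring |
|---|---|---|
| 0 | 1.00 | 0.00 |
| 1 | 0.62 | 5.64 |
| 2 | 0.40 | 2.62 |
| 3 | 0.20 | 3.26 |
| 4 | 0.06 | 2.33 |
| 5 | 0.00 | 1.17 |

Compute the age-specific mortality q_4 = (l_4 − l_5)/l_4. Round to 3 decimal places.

1.000

q_4 = (l_4 − l_5) / l_4 = (0.06 − 0) / 0.06
     = 0.06 / 0.06 = 1 → 1.000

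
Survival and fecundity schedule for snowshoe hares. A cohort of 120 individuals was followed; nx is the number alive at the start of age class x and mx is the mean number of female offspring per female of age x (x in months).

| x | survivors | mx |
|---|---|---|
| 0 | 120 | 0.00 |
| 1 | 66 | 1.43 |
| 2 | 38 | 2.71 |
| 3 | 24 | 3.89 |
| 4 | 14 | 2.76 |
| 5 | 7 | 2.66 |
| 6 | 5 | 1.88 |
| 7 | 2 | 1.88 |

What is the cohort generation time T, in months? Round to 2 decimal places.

lx = nx/n0 = nx/120: 1, 0.55, 0.31667…, 0.2, 0.11667…, 0.05833…, 0.04167…, 0.01667…
lx·mx: 0, 0.7865, 0.858167…, 0.778, 0.322…, 0.155167…, 0.078333…, 0.031333… → R0 = 3.0095…
x·lx·mx: 0, 0.7865, 1.716333…, 2.334, 1.288…, 0.775833…, 0.47…, 0.219333… → Σ = 7.59…
T = 7.59… / 3.0095… = 2.522014… → 2.52

2.52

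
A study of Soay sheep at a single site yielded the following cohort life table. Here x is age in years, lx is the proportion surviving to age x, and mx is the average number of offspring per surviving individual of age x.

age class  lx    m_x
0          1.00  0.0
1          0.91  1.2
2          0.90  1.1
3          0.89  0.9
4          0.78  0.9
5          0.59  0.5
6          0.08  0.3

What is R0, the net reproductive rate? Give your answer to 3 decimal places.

lx·mx by age: 0, 1.092, 0.99, 0.801, 0.702, 0.295, 0.024
R0 = Σ lx·mx = 3.904 → 3.904

3.904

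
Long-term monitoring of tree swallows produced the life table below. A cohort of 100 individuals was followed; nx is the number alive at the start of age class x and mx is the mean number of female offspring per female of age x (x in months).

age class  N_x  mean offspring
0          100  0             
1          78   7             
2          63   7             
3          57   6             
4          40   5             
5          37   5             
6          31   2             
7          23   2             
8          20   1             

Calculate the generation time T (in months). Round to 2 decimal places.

lx = nx/n0 = nx/100: 1, 0.78, 0.63, 0.57, 0.4, 0.37, 0.31, 0.23, 0.2
lx·mx: 0, 5.46, 4.41, 3.42, 2, 1.85, 0.62, 0.46, 0.2 → R0 = 18.42
x·lx·mx: 0, 5.46, 8.82, 10.26, 8, 9.25, 3.72, 3.22, 1.6 → Σ = 50.33
T = 50.33 / 18.42 = 2.732356… → 2.73

2.73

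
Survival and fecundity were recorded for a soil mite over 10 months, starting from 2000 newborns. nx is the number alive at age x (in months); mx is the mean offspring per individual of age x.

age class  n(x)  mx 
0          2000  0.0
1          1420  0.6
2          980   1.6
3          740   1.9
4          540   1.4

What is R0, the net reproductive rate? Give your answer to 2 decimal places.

lx = nx/n0 = nx/2000: 1, 0.71, 0.49, 0.37, 0.27
lx·mx by age: 0, 0.426, 0.784, 0.703, 0.378
R0 = Σ lx·mx = 2.291 → 2.29

2.29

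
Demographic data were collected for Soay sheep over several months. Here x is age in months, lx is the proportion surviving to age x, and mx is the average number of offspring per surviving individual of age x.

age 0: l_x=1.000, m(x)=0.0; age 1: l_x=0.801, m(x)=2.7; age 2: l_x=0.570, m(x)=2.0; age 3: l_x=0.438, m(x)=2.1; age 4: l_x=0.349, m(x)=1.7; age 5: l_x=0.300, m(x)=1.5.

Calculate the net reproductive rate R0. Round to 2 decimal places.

5.27

lx·mx by age: 0, 2.1627, 1.14, 0.9198, 0.5933, 0.45
R0 = Σ lx·mx = 5.2658 → 5.27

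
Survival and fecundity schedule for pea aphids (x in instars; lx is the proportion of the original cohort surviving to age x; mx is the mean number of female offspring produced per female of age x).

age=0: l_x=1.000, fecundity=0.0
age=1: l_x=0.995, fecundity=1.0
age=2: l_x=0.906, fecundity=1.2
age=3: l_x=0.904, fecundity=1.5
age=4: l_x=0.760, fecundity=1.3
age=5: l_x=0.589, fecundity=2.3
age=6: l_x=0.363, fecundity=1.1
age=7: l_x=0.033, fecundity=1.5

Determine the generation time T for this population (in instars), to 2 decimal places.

lx·mx: 0, 0.995, 1.0872, 1.356, 0.988, 1.3547, 0.3993, 0.0495 → R0 = 6.2297
x·lx·mx: 0, 0.995, 2.1744, 4.068, 3.952, 6.7735, 2.3958, 0.3465 → Σ = 20.7052
T = 20.7052 / 6.2297 = 3.323627… → 3.32

3.32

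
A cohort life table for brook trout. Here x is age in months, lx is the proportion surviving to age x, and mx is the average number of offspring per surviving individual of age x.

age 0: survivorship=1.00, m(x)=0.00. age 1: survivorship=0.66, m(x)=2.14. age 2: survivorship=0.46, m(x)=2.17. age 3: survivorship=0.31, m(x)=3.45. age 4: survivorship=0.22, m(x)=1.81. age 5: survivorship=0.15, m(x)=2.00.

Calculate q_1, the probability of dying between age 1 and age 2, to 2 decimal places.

0.30

q_1 = (l_1 − l_2) / l_1 = (0.66 − 0.46) / 0.66
     = 0.2 / 0.66 = 0.30303… → 0.30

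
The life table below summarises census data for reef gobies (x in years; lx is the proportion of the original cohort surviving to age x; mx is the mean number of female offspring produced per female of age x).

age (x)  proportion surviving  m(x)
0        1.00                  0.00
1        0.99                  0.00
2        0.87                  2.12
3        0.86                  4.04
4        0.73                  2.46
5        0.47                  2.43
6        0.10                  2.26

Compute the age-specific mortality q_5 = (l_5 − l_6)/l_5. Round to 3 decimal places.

q_5 = (l_5 − l_6) / l_5 = (0.47 − 0.1) / 0.47
     = 0.37 / 0.47 = 0.787234… → 0.787

0.787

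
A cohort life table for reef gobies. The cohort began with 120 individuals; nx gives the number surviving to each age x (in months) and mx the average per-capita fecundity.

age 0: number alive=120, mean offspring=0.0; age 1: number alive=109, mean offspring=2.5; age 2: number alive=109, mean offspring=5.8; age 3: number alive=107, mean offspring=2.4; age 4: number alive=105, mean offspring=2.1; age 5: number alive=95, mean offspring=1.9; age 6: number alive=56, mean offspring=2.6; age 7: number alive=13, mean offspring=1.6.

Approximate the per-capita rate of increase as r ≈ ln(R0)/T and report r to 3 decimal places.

0.902

lx = nx/n0 = nx/120: 1, 0.90833…, 0.90833…, 0.89167…, 0.875, 0.79167…, 0.46667…, 0.10833…
R0 = Σ lx·mx = 0 + 2.27083… + 5.26833… + 2.14… + 1.8375 + 1.50417… + 1.21333… + 0.17333… = 14.4075…
Σ x·lx·mx = 42.591667…; T = 42.591667…/14.4075… = 2.95621…
r ≈ ln(R0)/T = ln(14.4075…)/2.95621… = 0.90242… → 0.902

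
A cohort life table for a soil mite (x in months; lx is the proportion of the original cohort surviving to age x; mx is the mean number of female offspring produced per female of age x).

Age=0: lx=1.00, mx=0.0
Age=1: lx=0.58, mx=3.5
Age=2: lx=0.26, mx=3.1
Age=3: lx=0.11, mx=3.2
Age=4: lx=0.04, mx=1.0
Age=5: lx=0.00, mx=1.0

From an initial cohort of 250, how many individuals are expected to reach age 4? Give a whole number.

Expected survivors = N0 · l_4 = 250 × 0.04 = 10 → 10

10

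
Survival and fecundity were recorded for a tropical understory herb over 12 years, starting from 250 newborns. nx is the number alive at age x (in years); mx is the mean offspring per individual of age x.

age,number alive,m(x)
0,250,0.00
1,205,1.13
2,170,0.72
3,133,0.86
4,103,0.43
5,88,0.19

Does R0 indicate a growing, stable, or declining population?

lx = nx/n0 = nx/250: 1, 0.82, 0.68, 0.532, 0.412, 0.352
R0 = Σ lx·mx = 0 + 0.9266 + 0.4896 + 0.45752 + 0.17716 + 0.06688 = 2.11776
R0 > 1, so the population is growing.

growing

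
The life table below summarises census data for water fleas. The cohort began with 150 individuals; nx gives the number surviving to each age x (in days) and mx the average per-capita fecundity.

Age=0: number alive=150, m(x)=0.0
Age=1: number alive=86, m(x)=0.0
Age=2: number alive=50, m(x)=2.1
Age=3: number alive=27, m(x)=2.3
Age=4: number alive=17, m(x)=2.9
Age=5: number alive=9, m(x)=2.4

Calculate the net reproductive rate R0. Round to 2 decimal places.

1.59

lx = nx/n0 = nx/150: 1, 0.57333…, 0.33333…, 0.18, 0.11333…, 0.06
lx·mx by age: 0, 0, 0.7…, 0.414, 0.328667…, 0.144
R0 = Σ lx·mx = 1.586667… → 1.59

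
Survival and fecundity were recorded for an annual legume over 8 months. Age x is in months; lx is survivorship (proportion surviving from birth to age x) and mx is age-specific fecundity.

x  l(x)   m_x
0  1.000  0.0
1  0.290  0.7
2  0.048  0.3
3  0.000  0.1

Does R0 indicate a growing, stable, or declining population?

declining

R0 = Σ lx·mx = 0 + 0.203 + 0.0144 + 0 = 0.2174
R0 < 1, so the population is declining.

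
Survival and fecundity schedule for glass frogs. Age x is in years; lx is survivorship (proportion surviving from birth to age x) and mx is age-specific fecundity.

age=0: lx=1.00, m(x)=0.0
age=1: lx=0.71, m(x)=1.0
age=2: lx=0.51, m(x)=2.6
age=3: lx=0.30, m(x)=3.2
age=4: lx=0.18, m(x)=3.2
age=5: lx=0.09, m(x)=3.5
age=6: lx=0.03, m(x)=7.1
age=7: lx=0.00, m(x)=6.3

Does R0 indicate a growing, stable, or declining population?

growing

R0 = Σ lx·mx = 0 + 0.71 + 1.326 + 0.96 + 0.576 + 0.315 + 0.213 + 0 = 4.1
R0 > 1, so the population is growing.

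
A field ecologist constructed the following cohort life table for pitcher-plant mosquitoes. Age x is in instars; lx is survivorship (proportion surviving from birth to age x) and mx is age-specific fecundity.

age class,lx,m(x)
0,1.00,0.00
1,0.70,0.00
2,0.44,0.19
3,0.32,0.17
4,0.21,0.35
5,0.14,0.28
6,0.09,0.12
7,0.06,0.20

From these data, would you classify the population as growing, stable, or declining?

declining

R0 = Σ lx·mx = 0 + 0 + 0.0836 + 0.0544 + 0.0735 + 0.0392 + 0.0108 + 0.012 = 0.2735
R0 < 1, so the population is declining.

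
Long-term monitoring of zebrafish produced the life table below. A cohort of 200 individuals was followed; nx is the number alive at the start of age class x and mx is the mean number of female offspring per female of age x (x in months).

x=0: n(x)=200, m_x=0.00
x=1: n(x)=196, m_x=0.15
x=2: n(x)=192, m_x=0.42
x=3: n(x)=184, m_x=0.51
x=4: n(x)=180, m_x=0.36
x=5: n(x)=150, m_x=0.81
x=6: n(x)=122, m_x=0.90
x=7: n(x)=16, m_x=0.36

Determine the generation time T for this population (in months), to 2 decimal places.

lx = nx/n0 = nx/200: 1, 0.98, 0.96, 0.92, 0.9, 0.75, 0.61, 0.08
lx·mx: 0, 0.147, 0.4032, 0.4692, 0.324, 0.6075, 0.549, 0.0288 → R0 = 2.5287
x·lx·mx: 0, 0.147, 0.8064, 1.4076, 1.296, 3.0375, 3.294, 0.2016 → Σ = 10.1901
T = 10.1901 / 2.5287 = 4.029778… → 4.03

4.03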